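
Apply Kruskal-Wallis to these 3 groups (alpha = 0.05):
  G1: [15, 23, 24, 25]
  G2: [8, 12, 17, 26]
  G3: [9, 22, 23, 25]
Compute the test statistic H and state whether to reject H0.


Step 1: Combine all N = 12 observations and assign midranks.
sorted (value, group, rank): (8,G2,1), (9,G3,2), (12,G2,3), (15,G1,4), (17,G2,5), (22,G3,6), (23,G1,7.5), (23,G3,7.5), (24,G1,9), (25,G1,10.5), (25,G3,10.5), (26,G2,12)
Step 2: Sum ranks within each group.
R_1 = 31 (n_1 = 4)
R_2 = 21 (n_2 = 4)
R_3 = 26 (n_3 = 4)
Step 3: H = 12/(N(N+1)) * sum(R_i^2/n_i) - 3(N+1)
     = 12/(12*13) * (31^2/4 + 21^2/4 + 26^2/4) - 3*13
     = 0.076923 * 519.5 - 39
     = 0.961538.
Step 4: Ties present; correction factor C = 1 - 12/(12^3 - 12) = 0.993007. Corrected H = 0.961538 / 0.993007 = 0.968310.
Step 5: Under H0, H ~ chi^2(2); p-value = 0.616218.
Step 6: alpha = 0.05. fail to reject H0.

H = 0.9683, df = 2, p = 0.616218, fail to reject H0.


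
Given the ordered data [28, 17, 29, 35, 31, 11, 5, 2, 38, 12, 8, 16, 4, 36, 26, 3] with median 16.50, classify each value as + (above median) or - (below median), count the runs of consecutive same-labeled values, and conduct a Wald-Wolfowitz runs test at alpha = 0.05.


Step 1: Compute median = 16.50; label A = above, B = below.
Labels in order: AAAAABBBABBBBAAB  (n_A = 8, n_B = 8)
Step 2: Count runs R = 6.
Step 3: Under H0 (random ordering), E[R] = 2*n_A*n_B/(n_A+n_B) + 1 = 2*8*8/16 + 1 = 9.0000.
        Var[R] = 2*n_A*n_B*(2*n_A*n_B - n_A - n_B) / ((n_A+n_B)^2 * (n_A+n_B-1)) = 14336/3840 = 3.7333.
        SD[R] = 1.9322.
Step 4: Continuity-corrected z = (R + 0.5 - E[R]) / SD[R] = (6 + 0.5 - 9.0000) / 1.9322 = -1.2939.
Step 5: Two-sided p-value via normal approximation = 2*(1 - Phi(|z|)) = 0.195709.
Step 6: alpha = 0.05. fail to reject H0.

R = 6, z = -1.2939, p = 0.195709, fail to reject H0.


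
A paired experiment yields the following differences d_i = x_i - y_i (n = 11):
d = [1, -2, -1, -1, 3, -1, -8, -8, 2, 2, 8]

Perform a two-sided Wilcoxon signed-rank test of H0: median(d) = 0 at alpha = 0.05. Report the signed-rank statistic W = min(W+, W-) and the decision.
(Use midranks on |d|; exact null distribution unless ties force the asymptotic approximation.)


Step 1: Drop any zero differences (none here) and take |d_i|.
|d| = [1, 2, 1, 1, 3, 1, 8, 8, 2, 2, 8]
Step 2: Midrank |d_i| (ties get averaged ranks).
ranks: |1|->2.5, |2|->6, |1|->2.5, |1|->2.5, |3|->8, |1|->2.5, |8|->10, |8|->10, |2|->6, |2|->6, |8|->10
Step 3: Attach original signs; sum ranks with positive sign and with negative sign.
W+ = 2.5 + 8 + 6 + 6 + 10 = 32.5
W- = 6 + 2.5 + 2.5 + 2.5 + 10 + 10 = 33.5
(Check: W+ + W- = 66 should equal n(n+1)/2 = 66.)
Step 4: Test statistic W = min(W+, W-) = 32.5.
Step 5: Ties in |d|, so use the tie-corrected normal approximation.
        E[W] = n(n+1)/4 = 11*12/4 = 33.
        Tie groups: |d|=1 (t=4), |d|=2 (t=3), |d|=8 (t=3); sum(t^3 - t) = 108.
        Var[W] = n(n+1)(2n+1)/24 - sum(t^3-t)/48 = 3036/24 - 108/48 = 124.25.
        z = (W - E[W]) / sqrt(Var[W]) = (32.5 - 33) / 11.1467 = -0.0449.
        Two-sided p = 2*Phi(z) = 0.964222.
Step 6: alpha = 0.05. fail to reject H0.

W+ = 32.5, W- = 33.5, W = min = 32.5, p = 0.964222, fail to reject H0.


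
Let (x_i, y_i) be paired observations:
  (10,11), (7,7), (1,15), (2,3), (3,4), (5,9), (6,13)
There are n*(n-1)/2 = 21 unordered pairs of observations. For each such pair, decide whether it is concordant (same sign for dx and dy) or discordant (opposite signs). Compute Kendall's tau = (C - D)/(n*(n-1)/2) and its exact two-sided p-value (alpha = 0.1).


Step 1: Enumerate the 21 unordered pairs (i,j) with i<j and classify each by sign(x_j-x_i) * sign(y_j-y_i).
  (1,2):dx=-3,dy=-4->C; (1,3):dx=-9,dy=+4->D; (1,4):dx=-8,dy=-8->C; (1,5):dx=-7,dy=-7->C
  (1,6):dx=-5,dy=-2->C; (1,7):dx=-4,dy=+2->D; (2,3):dx=-6,dy=+8->D; (2,4):dx=-5,dy=-4->C
  (2,5):dx=-4,dy=-3->C; (2,6):dx=-2,dy=+2->D; (2,7):dx=-1,dy=+6->D; (3,4):dx=+1,dy=-12->D
  (3,5):dx=+2,dy=-11->D; (3,6):dx=+4,dy=-6->D; (3,7):dx=+5,dy=-2->D; (4,5):dx=+1,dy=+1->C
  (4,6):dx=+3,dy=+6->C; (4,7):dx=+4,dy=+10->C; (5,6):dx=+2,dy=+5->C; (5,7):dx=+3,dy=+9->C
  (6,7):dx=+1,dy=+4->C
Step 2: C = 12, D = 9, total pairs = 21.
Step 3: tau = (C - D)/(n(n-1)/2) = (12 - 9)/21 = 0.142857.
Step 4: Exact two-sided p-value (enumerate n! = 5040 permutations of y under H0): p = 0.772619.
Step 5: alpha = 0.1. fail to reject H0.

tau_b = 0.1429 (C=12, D=9), p = 0.772619, fail to reject H0.


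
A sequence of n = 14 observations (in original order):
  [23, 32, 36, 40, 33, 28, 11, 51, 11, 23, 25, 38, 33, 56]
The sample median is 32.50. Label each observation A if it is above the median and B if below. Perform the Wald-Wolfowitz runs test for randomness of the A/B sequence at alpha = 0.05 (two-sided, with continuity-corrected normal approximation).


Step 1: Compute median = 32.50; label A = above, B = below.
Labels in order: BBAAABBABBBAAA  (n_A = 7, n_B = 7)
Step 2: Count runs R = 6.
Step 3: Under H0 (random ordering), E[R] = 2*n_A*n_B/(n_A+n_B) + 1 = 2*7*7/14 + 1 = 8.0000.
        Var[R] = 2*n_A*n_B*(2*n_A*n_B - n_A - n_B) / ((n_A+n_B)^2 * (n_A+n_B-1)) = 8232/2548 = 3.2308.
        SD[R] = 1.7974.
Step 4: Continuity-corrected z = (R + 0.5 - E[R]) / SD[R] = (6 + 0.5 - 8.0000) / 1.7974 = -0.8345.
Step 5: Two-sided p-value via normal approximation = 2*(1 - Phi(|z|)) = 0.403986.
Step 6: alpha = 0.05. fail to reject H0.

R = 6, z = -0.8345, p = 0.403986, fail to reject H0.


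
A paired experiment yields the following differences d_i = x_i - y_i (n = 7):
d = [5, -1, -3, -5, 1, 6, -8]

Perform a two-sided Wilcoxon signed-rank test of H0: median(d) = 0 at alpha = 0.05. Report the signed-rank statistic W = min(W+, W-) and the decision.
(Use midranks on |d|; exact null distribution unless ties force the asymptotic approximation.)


Step 1: Drop any zero differences (none here) and take |d_i|.
|d| = [5, 1, 3, 5, 1, 6, 8]
Step 2: Midrank |d_i| (ties get averaged ranks).
ranks: |5|->4.5, |1|->1.5, |3|->3, |5|->4.5, |1|->1.5, |6|->6, |8|->7
Step 3: Attach original signs; sum ranks with positive sign and with negative sign.
W+ = 4.5 + 1.5 + 6 = 12
W- = 1.5 + 3 + 4.5 + 7 = 16
(Check: W+ + W- = 28 should equal n(n+1)/2 = 28.)
Step 4: Test statistic W = min(W+, W-) = 12.
Step 5: Ties in |d|, so use the tie-corrected normal approximation.
        E[W] = n(n+1)/4 = 7*8/4 = 14.
        Tie groups: |d|=1 (t=2), |d|=5 (t=2); sum(t^3 - t) = 12.
        Var[W] = n(n+1)(2n+1)/24 - sum(t^3-t)/48 = 840/24 - 12/48 = 34.75.
        z = (W - E[W]) / sqrt(Var[W]) = (12 - 14) / 5.8949 = -0.3393.
        Two-sided p = 2*Phi(z) = 0.734402.
Step 6: alpha = 0.05. fail to reject H0.

W+ = 12, W- = 16, W = min = 12, p = 0.734402, fail to reject H0.


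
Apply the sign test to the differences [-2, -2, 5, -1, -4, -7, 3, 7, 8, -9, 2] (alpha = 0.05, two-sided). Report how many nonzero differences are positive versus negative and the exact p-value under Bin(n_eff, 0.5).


Step 1: Discard zero differences. Original n = 11; n_eff = number of nonzero differences = 11.
Nonzero differences (with sign): -2, -2, +5, -1, -4, -7, +3, +7, +8, -9, +2
Step 2: Count signs: positive = 5, negative = 6.
Step 3: Under H0: P(positive) = 0.5, so the number of positives S ~ Bin(11, 0.5).
Step 4: Two-sided exact p-value = sum of Bin(11,0.5) probabilities at or below the observed probability = 1.000000.
Step 5: alpha = 0.05. fail to reject H0.

n_eff = 11, pos = 5, neg = 6, p = 1.000000, fail to reject H0.


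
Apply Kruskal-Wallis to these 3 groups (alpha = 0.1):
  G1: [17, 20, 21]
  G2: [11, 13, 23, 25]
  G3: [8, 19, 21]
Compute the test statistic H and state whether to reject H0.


Step 1: Combine all N = 10 observations and assign midranks.
sorted (value, group, rank): (8,G3,1), (11,G2,2), (13,G2,3), (17,G1,4), (19,G3,5), (20,G1,6), (21,G1,7.5), (21,G3,7.5), (23,G2,9), (25,G2,10)
Step 2: Sum ranks within each group.
R_1 = 17.5 (n_1 = 3)
R_2 = 24 (n_2 = 4)
R_3 = 13.5 (n_3 = 3)
Step 3: H = 12/(N(N+1)) * sum(R_i^2/n_i) - 3(N+1)
     = 12/(10*11) * (17.5^2/3 + 24^2/4 + 13.5^2/3) - 3*11
     = 0.109091 * 306.833 - 33
     = 0.472727.
Step 4: Ties present; correction factor C = 1 - 6/(10^3 - 10) = 0.993939. Corrected H = 0.472727 / 0.993939 = 0.475610.
Step 5: Under H0, H ~ chi^2(2); p-value = 0.788357.
Step 6: alpha = 0.1. fail to reject H0.

H = 0.4756, df = 2, p = 0.788357, fail to reject H0.


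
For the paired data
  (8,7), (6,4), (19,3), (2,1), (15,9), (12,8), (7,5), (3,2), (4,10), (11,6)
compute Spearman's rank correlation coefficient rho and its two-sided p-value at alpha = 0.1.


Step 1: Rank x and y separately (midranks; no ties here).
rank(x): 8->6, 6->4, 19->10, 2->1, 15->9, 12->8, 7->5, 3->2, 4->3, 11->7
rank(y): 7->7, 4->4, 3->3, 1->1, 9->9, 8->8, 5->5, 2->2, 10->10, 6->6
Step 2: d_i = R_x(i) - R_y(i); compute d_i^2.
  (6-7)^2=1, (4-4)^2=0, (10-3)^2=49, (1-1)^2=0, (9-9)^2=0, (8-8)^2=0, (5-5)^2=0, (2-2)^2=0, (3-10)^2=49, (7-6)^2=1
sum(d^2) = 100.
Step 3: rho = 1 - 6*100 / (10*(10^2 - 1)) = 1 - 600/990 = 0.393939.
Step 4: Under H0, t = rho * sqrt((n-2)/(1-rho^2)) = 1.2123 ~ t(8).
Step 5: Two-sided p-value from the t-distribution with 8 df = 0.259998.
Step 6: alpha = 0.1. fail to reject H0.

rho = 0.3939, p = 0.259998, fail to reject H0 at alpha = 0.1.


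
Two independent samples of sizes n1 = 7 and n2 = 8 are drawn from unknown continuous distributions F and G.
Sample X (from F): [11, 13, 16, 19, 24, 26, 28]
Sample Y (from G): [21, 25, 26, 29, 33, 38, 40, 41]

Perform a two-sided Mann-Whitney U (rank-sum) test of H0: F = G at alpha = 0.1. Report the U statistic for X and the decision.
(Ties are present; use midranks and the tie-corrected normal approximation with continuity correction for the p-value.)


Step 1: Combine and sort all 15 observations; assign midranks.
sorted (value, group): (11,X), (13,X), (16,X), (19,X), (21,Y), (24,X), (25,Y), (26,X), (26,Y), (28,X), (29,Y), (33,Y), (38,Y), (40,Y), (41,Y)
ranks: 11->1, 13->2, 16->3, 19->4, 21->5, 24->6, 25->7, 26->8.5, 26->8.5, 28->10, 29->11, 33->12, 38->13, 40->14, 41->15
Step 2: Rank sum for X: R1 = 1 + 2 + 3 + 4 + 6 + 8.5 + 10 = 34.5.
Step 3: U_X = R1 - n1(n1+1)/2 = 34.5 - 7*8/2 = 34.5 - 28 = 6.5.
       U_Y = n1*n2 - U_X = 56 - 6.5 = 49.5.
Step 4: Ties are present, so use the tie-corrected normal approximation (with continuity correction) for the p-value.
Step 5: p-value = 0.014997; compare to alpha = 0.1. reject H0.

U_X = 6.5, p = 0.014997, reject H0 at alpha = 0.1.


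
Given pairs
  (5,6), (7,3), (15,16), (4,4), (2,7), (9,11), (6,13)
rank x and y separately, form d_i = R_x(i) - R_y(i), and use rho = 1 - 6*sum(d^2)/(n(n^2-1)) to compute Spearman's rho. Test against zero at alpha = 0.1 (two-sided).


Step 1: Rank x and y separately (midranks; no ties here).
rank(x): 5->3, 7->5, 15->7, 4->2, 2->1, 9->6, 6->4
rank(y): 6->3, 3->1, 16->7, 4->2, 7->4, 11->5, 13->6
Step 2: d_i = R_x(i) - R_y(i); compute d_i^2.
  (3-3)^2=0, (5-1)^2=16, (7-7)^2=0, (2-2)^2=0, (1-4)^2=9, (6-5)^2=1, (4-6)^2=4
sum(d^2) = 30.
Step 3: rho = 1 - 6*30 / (7*(7^2 - 1)) = 1 - 180/336 = 0.464286.
Step 4: Under H0, t = rho * sqrt((n-2)/(1-rho^2)) = 1.1722 ~ t(5).
Step 5: Two-sided p-value from the t-distribution with 5 df = 0.293934.
Step 6: alpha = 0.1. fail to reject H0.

rho = 0.4643, p = 0.293934, fail to reject H0 at alpha = 0.1.


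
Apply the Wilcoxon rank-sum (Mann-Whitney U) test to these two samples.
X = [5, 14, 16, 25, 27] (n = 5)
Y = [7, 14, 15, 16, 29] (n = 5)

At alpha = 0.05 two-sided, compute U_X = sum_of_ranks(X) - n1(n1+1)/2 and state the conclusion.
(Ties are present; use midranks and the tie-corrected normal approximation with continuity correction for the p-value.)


Step 1: Combine and sort all 10 observations; assign midranks.
sorted (value, group): (5,X), (7,Y), (14,X), (14,Y), (15,Y), (16,X), (16,Y), (25,X), (27,X), (29,Y)
ranks: 5->1, 7->2, 14->3.5, 14->3.5, 15->5, 16->6.5, 16->6.5, 25->8, 27->9, 29->10
Step 2: Rank sum for X: R1 = 1 + 3.5 + 6.5 + 8 + 9 = 28.
Step 3: U_X = R1 - n1(n1+1)/2 = 28 - 5*6/2 = 28 - 15 = 13.
       U_Y = n1*n2 - U_X = 25 - 13 = 12.
Step 4: Ties are present, so use the tie-corrected normal approximation (with continuity correction) for the p-value.
Step 5: p-value = 1.000000; compare to alpha = 0.05. fail to reject H0.

U_X = 13, p = 1.000000, fail to reject H0 at alpha = 0.05.


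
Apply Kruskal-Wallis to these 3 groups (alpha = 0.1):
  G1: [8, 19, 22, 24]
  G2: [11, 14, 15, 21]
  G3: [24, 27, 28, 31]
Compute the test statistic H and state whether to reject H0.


Step 1: Combine all N = 12 observations and assign midranks.
sorted (value, group, rank): (8,G1,1), (11,G2,2), (14,G2,3), (15,G2,4), (19,G1,5), (21,G2,6), (22,G1,7), (24,G1,8.5), (24,G3,8.5), (27,G3,10), (28,G3,11), (31,G3,12)
Step 2: Sum ranks within each group.
R_1 = 21.5 (n_1 = 4)
R_2 = 15 (n_2 = 4)
R_3 = 41.5 (n_3 = 4)
Step 3: H = 12/(N(N+1)) * sum(R_i^2/n_i) - 3(N+1)
     = 12/(12*13) * (21.5^2/4 + 15^2/4 + 41.5^2/4) - 3*13
     = 0.076923 * 602.375 - 39
     = 7.336538.
Step 4: Ties present; correction factor C = 1 - 6/(12^3 - 12) = 0.996503. Corrected H = 7.336538 / 0.996503 = 7.362281.
Step 5: Under H0, H ~ chi^2(2); p-value = 0.025194.
Step 6: alpha = 0.1. reject H0.

H = 7.3623, df = 2, p = 0.025194, reject H0.


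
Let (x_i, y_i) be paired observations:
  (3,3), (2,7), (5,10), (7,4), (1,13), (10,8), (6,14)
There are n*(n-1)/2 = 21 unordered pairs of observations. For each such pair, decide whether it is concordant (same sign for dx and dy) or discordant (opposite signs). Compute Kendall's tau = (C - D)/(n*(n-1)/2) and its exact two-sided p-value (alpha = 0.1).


Step 1: Enumerate the 21 unordered pairs (i,j) with i<j and classify each by sign(x_j-x_i) * sign(y_j-y_i).
  (1,2):dx=-1,dy=+4->D; (1,3):dx=+2,dy=+7->C; (1,4):dx=+4,dy=+1->C; (1,5):dx=-2,dy=+10->D
  (1,6):dx=+7,dy=+5->C; (1,7):dx=+3,dy=+11->C; (2,3):dx=+3,dy=+3->C; (2,4):dx=+5,dy=-3->D
  (2,5):dx=-1,dy=+6->D; (2,6):dx=+8,dy=+1->C; (2,7):dx=+4,dy=+7->C; (3,4):dx=+2,dy=-6->D
  (3,5):dx=-4,dy=+3->D; (3,6):dx=+5,dy=-2->D; (3,7):dx=+1,dy=+4->C; (4,5):dx=-6,dy=+9->D
  (4,6):dx=+3,dy=+4->C; (4,7):dx=-1,dy=+10->D; (5,6):dx=+9,dy=-5->D; (5,7):dx=+5,dy=+1->C
  (6,7):dx=-4,dy=+6->D
Step 2: C = 10, D = 11, total pairs = 21.
Step 3: tau = (C - D)/(n(n-1)/2) = (10 - 11)/21 = -0.047619.
Step 4: Exact two-sided p-value (enumerate n! = 5040 permutations of y under H0): p = 1.000000.
Step 5: alpha = 0.1. fail to reject H0.

tau_b = -0.0476 (C=10, D=11), p = 1.000000, fail to reject H0.


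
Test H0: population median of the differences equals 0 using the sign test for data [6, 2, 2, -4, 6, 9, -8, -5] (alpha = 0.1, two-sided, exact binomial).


Step 1: Discard zero differences. Original n = 8; n_eff = number of nonzero differences = 8.
Nonzero differences (with sign): +6, +2, +2, -4, +6, +9, -8, -5
Step 2: Count signs: positive = 5, negative = 3.
Step 3: Under H0: P(positive) = 0.5, so the number of positives S ~ Bin(8, 0.5).
Step 4: Two-sided exact p-value = sum of Bin(8,0.5) probabilities at or below the observed probability = 0.726562.
Step 5: alpha = 0.1. fail to reject H0.

n_eff = 8, pos = 5, neg = 3, p = 0.726562, fail to reject H0.


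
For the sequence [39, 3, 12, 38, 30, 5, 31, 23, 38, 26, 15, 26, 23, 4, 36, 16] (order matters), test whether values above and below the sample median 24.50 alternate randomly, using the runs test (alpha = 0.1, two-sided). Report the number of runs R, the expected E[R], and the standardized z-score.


Step 1: Compute median = 24.50; label A = above, B = below.
Labels in order: ABBAABABAABABBAB  (n_A = 8, n_B = 8)
Step 2: Count runs R = 12.
Step 3: Under H0 (random ordering), E[R] = 2*n_A*n_B/(n_A+n_B) + 1 = 2*8*8/16 + 1 = 9.0000.
        Var[R] = 2*n_A*n_B*(2*n_A*n_B - n_A - n_B) / ((n_A+n_B)^2 * (n_A+n_B-1)) = 14336/3840 = 3.7333.
        SD[R] = 1.9322.
Step 4: Continuity-corrected z = (R - 0.5 - E[R]) / SD[R] = (12 - 0.5 - 9.0000) / 1.9322 = 1.2939.
Step 5: Two-sided p-value via normal approximation = 2*(1 - Phi(|z|)) = 0.195709.
Step 6: alpha = 0.1. fail to reject H0.

R = 12, z = 1.2939, p = 0.195709, fail to reject H0.


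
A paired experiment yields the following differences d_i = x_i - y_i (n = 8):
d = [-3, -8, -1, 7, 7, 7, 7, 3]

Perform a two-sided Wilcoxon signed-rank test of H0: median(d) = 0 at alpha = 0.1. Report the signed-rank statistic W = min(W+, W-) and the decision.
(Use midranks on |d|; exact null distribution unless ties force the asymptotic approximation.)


Step 1: Drop any zero differences (none here) and take |d_i|.
|d| = [3, 8, 1, 7, 7, 7, 7, 3]
Step 2: Midrank |d_i| (ties get averaged ranks).
ranks: |3|->2.5, |8|->8, |1|->1, |7|->5.5, |7|->5.5, |7|->5.5, |7|->5.5, |3|->2.5
Step 3: Attach original signs; sum ranks with positive sign and with negative sign.
W+ = 5.5 + 5.5 + 5.5 + 5.5 + 2.5 = 24.5
W- = 2.5 + 8 + 1 = 11.5
(Check: W+ + W- = 36 should equal n(n+1)/2 = 36.)
Step 4: Test statistic W = min(W+, W-) = 11.5.
Step 5: Ties in |d|, so use the tie-corrected normal approximation.
        E[W] = n(n+1)/4 = 8*9/4 = 18.
        Tie groups: |d|=3 (t=2), |d|=7 (t=4); sum(t^3 - t) = 66.
        Var[W] = n(n+1)(2n+1)/24 - sum(t^3-t)/48 = 1224/24 - 66/48 = 49.625.
        z = (W - E[W]) / sqrt(Var[W]) = (11.5 - 18) / 7.0445 = -0.9227.
        Two-sided p = 2*Phi(z) = 0.356161.
Step 6: alpha = 0.1. fail to reject H0.

W+ = 24.5, W- = 11.5, W = min = 11.5, p = 0.356161, fail to reject H0.


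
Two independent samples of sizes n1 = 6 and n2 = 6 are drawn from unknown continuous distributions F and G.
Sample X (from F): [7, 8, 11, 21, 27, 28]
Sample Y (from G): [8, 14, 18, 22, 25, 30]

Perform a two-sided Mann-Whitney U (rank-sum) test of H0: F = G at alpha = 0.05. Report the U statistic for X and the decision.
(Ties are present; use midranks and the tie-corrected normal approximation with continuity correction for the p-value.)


Step 1: Combine and sort all 12 observations; assign midranks.
sorted (value, group): (7,X), (8,X), (8,Y), (11,X), (14,Y), (18,Y), (21,X), (22,Y), (25,Y), (27,X), (28,X), (30,Y)
ranks: 7->1, 8->2.5, 8->2.5, 11->4, 14->5, 18->6, 21->7, 22->8, 25->9, 27->10, 28->11, 30->12
Step 2: Rank sum for X: R1 = 1 + 2.5 + 4 + 7 + 10 + 11 = 35.5.
Step 3: U_X = R1 - n1(n1+1)/2 = 35.5 - 6*7/2 = 35.5 - 21 = 14.5.
       U_Y = n1*n2 - U_X = 36 - 14.5 = 21.5.
Step 4: Ties are present, so use the tie-corrected normal approximation (with continuity correction) for the p-value.
Step 5: p-value = 0.630356; compare to alpha = 0.05. fail to reject H0.

U_X = 14.5, p = 0.630356, fail to reject H0 at alpha = 0.05.


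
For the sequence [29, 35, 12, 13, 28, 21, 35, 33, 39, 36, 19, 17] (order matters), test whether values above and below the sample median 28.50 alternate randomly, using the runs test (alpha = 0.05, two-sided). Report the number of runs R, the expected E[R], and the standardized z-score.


Step 1: Compute median = 28.50; label A = above, B = below.
Labels in order: AABBBBAAAABB  (n_A = 6, n_B = 6)
Step 2: Count runs R = 4.
Step 3: Under H0 (random ordering), E[R] = 2*n_A*n_B/(n_A+n_B) + 1 = 2*6*6/12 + 1 = 7.0000.
        Var[R] = 2*n_A*n_B*(2*n_A*n_B - n_A - n_B) / ((n_A+n_B)^2 * (n_A+n_B-1)) = 4320/1584 = 2.7273.
        SD[R] = 1.6514.
Step 4: Continuity-corrected z = (R + 0.5 - E[R]) / SD[R] = (4 + 0.5 - 7.0000) / 1.6514 = -1.5138.
Step 5: Two-sided p-value via normal approximation = 2*(1 - Phi(|z|)) = 0.130070.
Step 6: alpha = 0.05. fail to reject H0.

R = 4, z = -1.5138, p = 0.130070, fail to reject H0.


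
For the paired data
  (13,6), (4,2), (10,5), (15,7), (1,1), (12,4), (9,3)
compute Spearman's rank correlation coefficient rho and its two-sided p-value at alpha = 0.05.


Step 1: Rank x and y separately (midranks; no ties here).
rank(x): 13->6, 4->2, 10->4, 15->7, 1->1, 12->5, 9->3
rank(y): 6->6, 2->2, 5->5, 7->7, 1->1, 4->4, 3->3
Step 2: d_i = R_x(i) - R_y(i); compute d_i^2.
  (6-6)^2=0, (2-2)^2=0, (4-5)^2=1, (7-7)^2=0, (1-1)^2=0, (5-4)^2=1, (3-3)^2=0
sum(d^2) = 2.
Step 3: rho = 1 - 6*2 / (7*(7^2 - 1)) = 1 - 12/336 = 0.964286.
Step 4: Under H0, t = rho * sqrt((n-2)/(1-rho^2)) = 8.1408 ~ t(5).
Step 5: Two-sided p-value from the t-distribution with 5 df = 0.000454.
Step 6: alpha = 0.05. reject H0.

rho = 0.9643, p = 0.000454, reject H0 at alpha = 0.05.


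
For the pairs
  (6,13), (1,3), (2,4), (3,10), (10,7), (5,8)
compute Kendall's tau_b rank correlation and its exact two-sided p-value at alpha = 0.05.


Step 1: Enumerate the 15 unordered pairs (i,j) with i<j and classify each by sign(x_j-x_i) * sign(y_j-y_i).
  (1,2):dx=-5,dy=-10->C; (1,3):dx=-4,dy=-9->C; (1,4):dx=-3,dy=-3->C; (1,5):dx=+4,dy=-6->D
  (1,6):dx=-1,dy=-5->C; (2,3):dx=+1,dy=+1->C; (2,4):dx=+2,dy=+7->C; (2,5):dx=+9,dy=+4->C
  (2,6):dx=+4,dy=+5->C; (3,4):dx=+1,dy=+6->C; (3,5):dx=+8,dy=+3->C; (3,6):dx=+3,dy=+4->C
  (4,5):dx=+7,dy=-3->D; (4,6):dx=+2,dy=-2->D; (5,6):dx=-5,dy=+1->D
Step 2: C = 11, D = 4, total pairs = 15.
Step 3: tau = (C - D)/(n(n-1)/2) = (11 - 4)/15 = 0.466667.
Step 4: Exact two-sided p-value (enumerate n! = 720 permutations of y under H0): p = 0.272222.
Step 5: alpha = 0.05. fail to reject H0.

tau_b = 0.4667 (C=11, D=4), p = 0.272222, fail to reject H0.


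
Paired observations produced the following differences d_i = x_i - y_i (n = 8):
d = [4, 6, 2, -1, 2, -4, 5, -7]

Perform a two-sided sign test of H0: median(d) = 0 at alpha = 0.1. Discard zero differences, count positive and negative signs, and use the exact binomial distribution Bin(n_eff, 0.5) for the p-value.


Step 1: Discard zero differences. Original n = 8; n_eff = number of nonzero differences = 8.
Nonzero differences (with sign): +4, +6, +2, -1, +2, -4, +5, -7
Step 2: Count signs: positive = 5, negative = 3.
Step 3: Under H0: P(positive) = 0.5, so the number of positives S ~ Bin(8, 0.5).
Step 4: Two-sided exact p-value = sum of Bin(8,0.5) probabilities at or below the observed probability = 0.726562.
Step 5: alpha = 0.1. fail to reject H0.

n_eff = 8, pos = 5, neg = 3, p = 0.726562, fail to reject H0.


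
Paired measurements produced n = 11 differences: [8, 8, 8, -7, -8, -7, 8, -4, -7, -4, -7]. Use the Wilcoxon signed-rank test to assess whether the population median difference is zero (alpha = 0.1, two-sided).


Step 1: Drop any zero differences (none here) and take |d_i|.
|d| = [8, 8, 8, 7, 8, 7, 8, 4, 7, 4, 7]
Step 2: Midrank |d_i| (ties get averaged ranks).
ranks: |8|->9, |8|->9, |8|->9, |7|->4.5, |8|->9, |7|->4.5, |8|->9, |4|->1.5, |7|->4.5, |4|->1.5, |7|->4.5
Step 3: Attach original signs; sum ranks with positive sign and with negative sign.
W+ = 9 + 9 + 9 + 9 = 36
W- = 4.5 + 9 + 4.5 + 1.5 + 4.5 + 1.5 + 4.5 = 30
(Check: W+ + W- = 66 should equal n(n+1)/2 = 66.)
Step 4: Test statistic W = min(W+, W-) = 30.
Step 5: Ties in |d|, so use the tie-corrected normal approximation.
        E[W] = n(n+1)/4 = 11*12/4 = 33.
        Tie groups: |d|=4 (t=2), |d|=7 (t=4), |d|=8 (t=5); sum(t^3 - t) = 186.
        Var[W] = n(n+1)(2n+1)/24 - sum(t^3-t)/48 = 3036/24 - 186/48 = 122.625.
        z = (W - E[W]) / sqrt(Var[W]) = (30 - 33) / 11.0736 = -0.2709.
        Two-sided p = 2*Phi(z) = 0.786457.
Step 6: alpha = 0.1. fail to reject H0.

W+ = 36, W- = 30, W = min = 30, p = 0.786457, fail to reject H0.


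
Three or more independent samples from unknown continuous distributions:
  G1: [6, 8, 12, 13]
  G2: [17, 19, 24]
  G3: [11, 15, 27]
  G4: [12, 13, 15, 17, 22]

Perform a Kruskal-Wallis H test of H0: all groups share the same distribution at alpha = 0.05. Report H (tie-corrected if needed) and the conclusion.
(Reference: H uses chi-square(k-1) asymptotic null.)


Step 1: Combine all N = 15 observations and assign midranks.
sorted (value, group, rank): (6,G1,1), (8,G1,2), (11,G3,3), (12,G1,4.5), (12,G4,4.5), (13,G1,6.5), (13,G4,6.5), (15,G3,8.5), (15,G4,8.5), (17,G2,10.5), (17,G4,10.5), (19,G2,12), (22,G4,13), (24,G2,14), (27,G3,15)
Step 2: Sum ranks within each group.
R_1 = 14 (n_1 = 4)
R_2 = 36.5 (n_2 = 3)
R_3 = 26.5 (n_3 = 3)
R_4 = 43 (n_4 = 5)
Step 3: H = 12/(N(N+1)) * sum(R_i^2/n_i) - 3(N+1)
     = 12/(15*16) * (14^2/4 + 36.5^2/3 + 26.5^2/3 + 43^2/5) - 3*16
     = 0.050000 * 1096.97 - 48
     = 6.848333.
Step 4: Ties present; correction factor C = 1 - 24/(15^3 - 15) = 0.992857. Corrected H = 6.848333 / 0.992857 = 6.897602.
Step 5: Under H0, H ~ chi^2(3); p-value = 0.075234.
Step 6: alpha = 0.05. fail to reject H0.

H = 6.8976, df = 3, p = 0.075234, fail to reject H0.


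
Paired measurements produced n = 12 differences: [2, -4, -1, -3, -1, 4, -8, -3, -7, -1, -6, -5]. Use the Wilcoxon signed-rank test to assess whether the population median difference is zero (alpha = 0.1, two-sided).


Step 1: Drop any zero differences (none here) and take |d_i|.
|d| = [2, 4, 1, 3, 1, 4, 8, 3, 7, 1, 6, 5]
Step 2: Midrank |d_i| (ties get averaged ranks).
ranks: |2|->4, |4|->7.5, |1|->2, |3|->5.5, |1|->2, |4|->7.5, |8|->12, |3|->5.5, |7|->11, |1|->2, |6|->10, |5|->9
Step 3: Attach original signs; sum ranks with positive sign and with negative sign.
W+ = 4 + 7.5 = 11.5
W- = 7.5 + 2 + 5.5 + 2 + 12 + 5.5 + 11 + 2 + 10 + 9 = 66.5
(Check: W+ + W- = 78 should equal n(n+1)/2 = 78.)
Step 4: Test statistic W = min(W+, W-) = 11.5.
Step 5: Ties in |d|, so use the tie-corrected normal approximation.
        E[W] = n(n+1)/4 = 12*13/4 = 39.
        Tie groups: |d|=1 (t=3), |d|=3 (t=2), |d|=4 (t=2); sum(t^3 - t) = 36.
        Var[W] = n(n+1)(2n+1)/24 - sum(t^3-t)/48 = 3900/24 - 36/48 = 161.75.
        z = (W - E[W]) / sqrt(Var[W]) = (11.5 - 39) / 12.7181 = -2.1623.
        Two-sided p = 2*Phi(z) = 0.030597.
Step 6: alpha = 0.1. reject H0.

W+ = 11.5, W- = 66.5, W = min = 11.5, p = 0.030597, reject H0.


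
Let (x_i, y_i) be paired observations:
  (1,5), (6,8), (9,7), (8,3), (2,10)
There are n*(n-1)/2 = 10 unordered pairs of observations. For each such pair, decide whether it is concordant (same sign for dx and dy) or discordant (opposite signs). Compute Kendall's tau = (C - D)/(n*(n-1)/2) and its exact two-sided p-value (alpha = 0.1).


Step 1: Enumerate the 10 unordered pairs (i,j) with i<j and classify each by sign(x_j-x_i) * sign(y_j-y_i).
  (1,2):dx=+5,dy=+3->C; (1,3):dx=+8,dy=+2->C; (1,4):dx=+7,dy=-2->D; (1,5):dx=+1,dy=+5->C
  (2,3):dx=+3,dy=-1->D; (2,4):dx=+2,dy=-5->D; (2,5):dx=-4,dy=+2->D; (3,4):dx=-1,dy=-4->C
  (3,5):dx=-7,dy=+3->D; (4,5):dx=-6,dy=+7->D
Step 2: C = 4, D = 6, total pairs = 10.
Step 3: tau = (C - D)/(n(n-1)/2) = (4 - 6)/10 = -0.200000.
Step 4: Exact two-sided p-value (enumerate n! = 120 permutations of y under H0): p = 0.816667.
Step 5: alpha = 0.1. fail to reject H0.

tau_b = -0.2000 (C=4, D=6), p = 0.816667, fail to reject H0.


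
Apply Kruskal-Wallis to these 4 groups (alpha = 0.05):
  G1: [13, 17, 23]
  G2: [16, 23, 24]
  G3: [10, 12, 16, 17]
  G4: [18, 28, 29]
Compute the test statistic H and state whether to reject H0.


Step 1: Combine all N = 13 observations and assign midranks.
sorted (value, group, rank): (10,G3,1), (12,G3,2), (13,G1,3), (16,G2,4.5), (16,G3,4.5), (17,G1,6.5), (17,G3,6.5), (18,G4,8), (23,G1,9.5), (23,G2,9.5), (24,G2,11), (28,G4,12), (29,G4,13)
Step 2: Sum ranks within each group.
R_1 = 19 (n_1 = 3)
R_2 = 25 (n_2 = 3)
R_3 = 14 (n_3 = 4)
R_4 = 33 (n_4 = 3)
Step 3: H = 12/(N(N+1)) * sum(R_i^2/n_i) - 3(N+1)
     = 12/(13*14) * (19^2/3 + 25^2/3 + 14^2/4 + 33^2/3) - 3*14
     = 0.065934 * 740.667 - 42
     = 6.835165.
Step 4: Ties present; correction factor C = 1 - 18/(13^3 - 13) = 0.991758. Corrected H = 6.835165 / 0.991758 = 6.891967.
Step 5: Under H0, H ~ chi^2(3); p-value = 0.075422.
Step 6: alpha = 0.05. fail to reject H0.

H = 6.8920, df = 3, p = 0.075422, fail to reject H0.


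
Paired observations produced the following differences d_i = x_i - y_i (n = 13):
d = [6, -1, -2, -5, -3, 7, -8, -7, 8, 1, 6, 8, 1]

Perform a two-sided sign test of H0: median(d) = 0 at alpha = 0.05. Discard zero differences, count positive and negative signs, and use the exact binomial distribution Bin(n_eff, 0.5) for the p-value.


Step 1: Discard zero differences. Original n = 13; n_eff = number of nonzero differences = 13.
Nonzero differences (with sign): +6, -1, -2, -5, -3, +7, -8, -7, +8, +1, +6, +8, +1
Step 2: Count signs: positive = 7, negative = 6.
Step 3: Under H0: P(positive) = 0.5, so the number of positives S ~ Bin(13, 0.5).
Step 4: Two-sided exact p-value = sum of Bin(13,0.5) probabilities at or below the observed probability = 1.000000.
Step 5: alpha = 0.05. fail to reject H0.

n_eff = 13, pos = 7, neg = 6, p = 1.000000, fail to reject H0.


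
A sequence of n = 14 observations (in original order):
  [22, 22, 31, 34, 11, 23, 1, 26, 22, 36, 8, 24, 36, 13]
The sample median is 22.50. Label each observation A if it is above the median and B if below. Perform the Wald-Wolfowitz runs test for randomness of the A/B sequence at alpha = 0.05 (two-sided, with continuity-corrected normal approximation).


Step 1: Compute median = 22.50; label A = above, B = below.
Labels in order: BBAABABABABAAB  (n_A = 7, n_B = 7)
Step 2: Count runs R = 11.
Step 3: Under H0 (random ordering), E[R] = 2*n_A*n_B/(n_A+n_B) + 1 = 2*7*7/14 + 1 = 8.0000.
        Var[R] = 2*n_A*n_B*(2*n_A*n_B - n_A - n_B) / ((n_A+n_B)^2 * (n_A+n_B-1)) = 8232/2548 = 3.2308.
        SD[R] = 1.7974.
Step 4: Continuity-corrected z = (R - 0.5 - E[R]) / SD[R] = (11 - 0.5 - 8.0000) / 1.7974 = 1.3909.
Step 5: Two-sided p-value via normal approximation = 2*(1 - Phi(|z|)) = 0.164264.
Step 6: alpha = 0.05. fail to reject H0.

R = 11, z = 1.3909, p = 0.164264, fail to reject H0.


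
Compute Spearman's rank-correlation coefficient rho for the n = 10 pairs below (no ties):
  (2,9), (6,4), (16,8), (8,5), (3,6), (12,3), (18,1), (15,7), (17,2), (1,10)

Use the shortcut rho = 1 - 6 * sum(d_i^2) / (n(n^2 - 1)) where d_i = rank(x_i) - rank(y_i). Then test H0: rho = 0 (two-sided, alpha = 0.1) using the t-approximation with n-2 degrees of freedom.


Step 1: Rank x and y separately (midranks; no ties here).
rank(x): 2->2, 6->4, 16->8, 8->5, 3->3, 12->6, 18->10, 15->7, 17->9, 1->1
rank(y): 9->9, 4->4, 8->8, 5->5, 6->6, 3->3, 1->1, 7->7, 2->2, 10->10
Step 2: d_i = R_x(i) - R_y(i); compute d_i^2.
  (2-9)^2=49, (4-4)^2=0, (8-8)^2=0, (5-5)^2=0, (3-6)^2=9, (6-3)^2=9, (10-1)^2=81, (7-7)^2=0, (9-2)^2=49, (1-10)^2=81
sum(d^2) = 278.
Step 3: rho = 1 - 6*278 / (10*(10^2 - 1)) = 1 - 1668/990 = -0.684848.
Step 4: Under H0, t = rho * sqrt((n-2)/(1-rho^2)) = -2.6583 ~ t(8).
Step 5: Two-sided p-value from the t-distribution with 8 df = 0.028883.
Step 6: alpha = 0.1. reject H0.

rho = -0.6848, p = 0.028883, reject H0 at alpha = 0.1.


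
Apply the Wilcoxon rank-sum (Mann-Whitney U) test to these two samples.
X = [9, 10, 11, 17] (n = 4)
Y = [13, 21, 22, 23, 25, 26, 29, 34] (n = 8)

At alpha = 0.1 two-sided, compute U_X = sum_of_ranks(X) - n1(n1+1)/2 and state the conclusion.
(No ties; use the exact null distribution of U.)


Step 1: Combine and sort all 12 observations; assign midranks.
sorted (value, group): (9,X), (10,X), (11,X), (13,Y), (17,X), (21,Y), (22,Y), (23,Y), (25,Y), (26,Y), (29,Y), (34,Y)
ranks: 9->1, 10->2, 11->3, 13->4, 17->5, 21->6, 22->7, 23->8, 25->9, 26->10, 29->11, 34->12
Step 2: Rank sum for X: R1 = 1 + 2 + 3 + 5 = 11.
Step 3: U_X = R1 - n1(n1+1)/2 = 11 - 4*5/2 = 11 - 10 = 1.
       U_Y = n1*n2 - U_X = 32 - 1 = 31.
Step 4: No ties, so the exact null distribution of U (based on enumerating the C(12,4) = 495 equally likely rank assignments) gives the two-sided p-value.
Step 5: p-value = 0.008081; compare to alpha = 0.1. reject H0.

U_X = 1, p = 0.008081, reject H0 at alpha = 0.1.


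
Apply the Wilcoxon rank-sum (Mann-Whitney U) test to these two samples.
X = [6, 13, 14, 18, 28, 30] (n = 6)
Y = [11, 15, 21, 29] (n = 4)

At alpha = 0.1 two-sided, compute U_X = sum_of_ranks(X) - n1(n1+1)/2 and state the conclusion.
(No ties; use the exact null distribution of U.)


Step 1: Combine and sort all 10 observations; assign midranks.
sorted (value, group): (6,X), (11,Y), (13,X), (14,X), (15,Y), (18,X), (21,Y), (28,X), (29,Y), (30,X)
ranks: 6->1, 11->2, 13->3, 14->4, 15->5, 18->6, 21->7, 28->8, 29->9, 30->10
Step 2: Rank sum for X: R1 = 1 + 3 + 4 + 6 + 8 + 10 = 32.
Step 3: U_X = R1 - n1(n1+1)/2 = 32 - 6*7/2 = 32 - 21 = 11.
       U_Y = n1*n2 - U_X = 24 - 11 = 13.
Step 4: No ties, so the exact null distribution of U (based on enumerating the C(10,6) = 210 equally likely rank assignments) gives the two-sided p-value.
Step 5: p-value = 0.914286; compare to alpha = 0.1. fail to reject H0.

U_X = 11, p = 0.914286, fail to reject H0 at alpha = 0.1.


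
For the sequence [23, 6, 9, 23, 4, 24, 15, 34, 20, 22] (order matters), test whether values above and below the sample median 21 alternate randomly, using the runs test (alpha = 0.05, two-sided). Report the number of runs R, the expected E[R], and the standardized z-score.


Step 1: Compute median = 21; label A = above, B = below.
Labels in order: ABBABABABA  (n_A = 5, n_B = 5)
Step 2: Count runs R = 9.
Step 3: Under H0 (random ordering), E[R] = 2*n_A*n_B/(n_A+n_B) + 1 = 2*5*5/10 + 1 = 6.0000.
        Var[R] = 2*n_A*n_B*(2*n_A*n_B - n_A - n_B) / ((n_A+n_B)^2 * (n_A+n_B-1)) = 2000/900 = 2.2222.
        SD[R] = 1.4907.
Step 4: Continuity-corrected z = (R - 0.5 - E[R]) / SD[R] = (9 - 0.5 - 6.0000) / 1.4907 = 1.6771.
Step 5: Two-sided p-value via normal approximation = 2*(1 - Phi(|z|)) = 0.093533.
Step 6: alpha = 0.05. fail to reject H0.

R = 9, z = 1.6771, p = 0.093533, fail to reject H0.


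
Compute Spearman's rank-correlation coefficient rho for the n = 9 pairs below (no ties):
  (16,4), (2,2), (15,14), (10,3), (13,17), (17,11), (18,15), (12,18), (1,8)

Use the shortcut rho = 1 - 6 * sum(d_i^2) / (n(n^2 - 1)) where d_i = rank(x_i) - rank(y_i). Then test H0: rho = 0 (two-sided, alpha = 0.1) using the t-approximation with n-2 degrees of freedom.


Step 1: Rank x and y separately (midranks; no ties here).
rank(x): 16->7, 2->2, 15->6, 10->3, 13->5, 17->8, 18->9, 12->4, 1->1
rank(y): 4->3, 2->1, 14->6, 3->2, 17->8, 11->5, 15->7, 18->9, 8->4
Step 2: d_i = R_x(i) - R_y(i); compute d_i^2.
  (7-3)^2=16, (2-1)^2=1, (6-6)^2=0, (3-2)^2=1, (5-8)^2=9, (8-5)^2=9, (9-7)^2=4, (4-9)^2=25, (1-4)^2=9
sum(d^2) = 74.
Step 3: rho = 1 - 6*74 / (9*(9^2 - 1)) = 1 - 444/720 = 0.383333.
Step 4: Under H0, t = rho * sqrt((n-2)/(1-rho^2)) = 1.0981 ~ t(7).
Step 5: Two-sided p-value from the t-distribution with 7 df = 0.308495.
Step 6: alpha = 0.1. fail to reject H0.

rho = 0.3833, p = 0.308495, fail to reject H0 at alpha = 0.1.


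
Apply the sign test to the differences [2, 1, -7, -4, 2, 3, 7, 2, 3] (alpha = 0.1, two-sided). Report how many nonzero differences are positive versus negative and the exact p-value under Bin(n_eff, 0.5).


Step 1: Discard zero differences. Original n = 9; n_eff = number of nonzero differences = 9.
Nonzero differences (with sign): +2, +1, -7, -4, +2, +3, +7, +2, +3
Step 2: Count signs: positive = 7, negative = 2.
Step 3: Under H0: P(positive) = 0.5, so the number of positives S ~ Bin(9, 0.5).
Step 4: Two-sided exact p-value = sum of Bin(9,0.5) probabilities at or below the observed probability = 0.179688.
Step 5: alpha = 0.1. fail to reject H0.

n_eff = 9, pos = 7, neg = 2, p = 0.179688, fail to reject H0.


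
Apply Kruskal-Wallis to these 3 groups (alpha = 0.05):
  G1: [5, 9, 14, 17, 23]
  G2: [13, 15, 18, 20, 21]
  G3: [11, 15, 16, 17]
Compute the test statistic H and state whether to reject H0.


Step 1: Combine all N = 14 observations and assign midranks.
sorted (value, group, rank): (5,G1,1), (9,G1,2), (11,G3,3), (13,G2,4), (14,G1,5), (15,G2,6.5), (15,G3,6.5), (16,G3,8), (17,G1,9.5), (17,G3,9.5), (18,G2,11), (20,G2,12), (21,G2,13), (23,G1,14)
Step 2: Sum ranks within each group.
R_1 = 31.5 (n_1 = 5)
R_2 = 46.5 (n_2 = 5)
R_3 = 27 (n_3 = 4)
Step 3: H = 12/(N(N+1)) * sum(R_i^2/n_i) - 3(N+1)
     = 12/(14*15) * (31.5^2/5 + 46.5^2/5 + 27^2/4) - 3*15
     = 0.057143 * 813.15 - 45
     = 1.465714.
Step 4: Ties present; correction factor C = 1 - 12/(14^3 - 14) = 0.995604. Corrected H = 1.465714 / 0.995604 = 1.472185.
Step 5: Under H0, H ~ chi^2(2); p-value = 0.478982.
Step 6: alpha = 0.05. fail to reject H0.

H = 1.4722, df = 2, p = 0.478982, fail to reject H0.


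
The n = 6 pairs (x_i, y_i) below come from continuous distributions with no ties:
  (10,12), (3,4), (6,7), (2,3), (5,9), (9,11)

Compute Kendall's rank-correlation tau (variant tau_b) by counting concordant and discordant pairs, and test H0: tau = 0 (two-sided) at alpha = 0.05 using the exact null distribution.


Step 1: Enumerate the 15 unordered pairs (i,j) with i<j and classify each by sign(x_j-x_i) * sign(y_j-y_i).
  (1,2):dx=-7,dy=-8->C; (1,3):dx=-4,dy=-5->C; (1,4):dx=-8,dy=-9->C; (1,5):dx=-5,dy=-3->C
  (1,6):dx=-1,dy=-1->C; (2,3):dx=+3,dy=+3->C; (2,4):dx=-1,dy=-1->C; (2,5):dx=+2,dy=+5->C
  (2,6):dx=+6,dy=+7->C; (3,4):dx=-4,dy=-4->C; (3,5):dx=-1,dy=+2->D; (3,6):dx=+3,dy=+4->C
  (4,5):dx=+3,dy=+6->C; (4,6):dx=+7,dy=+8->C; (5,6):dx=+4,dy=+2->C
Step 2: C = 14, D = 1, total pairs = 15.
Step 3: tau = (C - D)/(n(n-1)/2) = (14 - 1)/15 = 0.866667.
Step 4: Exact two-sided p-value (enumerate n! = 720 permutations of y under H0): p = 0.016667.
Step 5: alpha = 0.05. reject H0.

tau_b = 0.8667 (C=14, D=1), p = 0.016667, reject H0.


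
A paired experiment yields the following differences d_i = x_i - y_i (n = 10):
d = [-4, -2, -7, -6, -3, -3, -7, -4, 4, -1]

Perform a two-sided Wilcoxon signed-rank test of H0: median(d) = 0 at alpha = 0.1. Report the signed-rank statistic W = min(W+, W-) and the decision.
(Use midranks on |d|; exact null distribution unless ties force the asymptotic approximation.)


Step 1: Drop any zero differences (none here) and take |d_i|.
|d| = [4, 2, 7, 6, 3, 3, 7, 4, 4, 1]
Step 2: Midrank |d_i| (ties get averaged ranks).
ranks: |4|->6, |2|->2, |7|->9.5, |6|->8, |3|->3.5, |3|->3.5, |7|->9.5, |4|->6, |4|->6, |1|->1
Step 3: Attach original signs; sum ranks with positive sign and with negative sign.
W+ = 6 = 6
W- = 6 + 2 + 9.5 + 8 + 3.5 + 3.5 + 9.5 + 6 + 1 = 49
(Check: W+ + W- = 55 should equal n(n+1)/2 = 55.)
Step 4: Test statistic W = min(W+, W-) = 6.
Step 5: Ties in |d|, so use the tie-corrected normal approximation.
        E[W] = n(n+1)/4 = 10*11/4 = 27.5.
        Tie groups: |d|=3 (t=2), |d|=4 (t=3), |d|=7 (t=2); sum(t^3 - t) = 36.
        Var[W] = n(n+1)(2n+1)/24 - sum(t^3-t)/48 = 2310/24 - 36/48 = 95.5.
        z = (W - E[W]) / sqrt(Var[W]) = (6 - 27.5) / 9.7724 = -2.2001.
        Two-sided p = 2*Phi(z) = 0.027802.
Step 6: alpha = 0.1. reject H0.

W+ = 6, W- = 49, W = min = 6, p = 0.027802, reject H0.


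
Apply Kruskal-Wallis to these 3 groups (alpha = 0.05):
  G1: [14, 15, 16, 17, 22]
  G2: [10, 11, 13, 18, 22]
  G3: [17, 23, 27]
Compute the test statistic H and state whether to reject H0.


Step 1: Combine all N = 13 observations and assign midranks.
sorted (value, group, rank): (10,G2,1), (11,G2,2), (13,G2,3), (14,G1,4), (15,G1,5), (16,G1,6), (17,G1,7.5), (17,G3,7.5), (18,G2,9), (22,G1,10.5), (22,G2,10.5), (23,G3,12), (27,G3,13)
Step 2: Sum ranks within each group.
R_1 = 33 (n_1 = 5)
R_2 = 25.5 (n_2 = 5)
R_3 = 32.5 (n_3 = 3)
Step 3: H = 12/(N(N+1)) * sum(R_i^2/n_i) - 3(N+1)
     = 12/(13*14) * (33^2/5 + 25.5^2/5 + 32.5^2/3) - 3*14
     = 0.065934 * 699.933 - 42
     = 4.149451.
Step 4: Ties present; correction factor C = 1 - 12/(13^3 - 13) = 0.994505. Corrected H = 4.149451 / 0.994505 = 4.172376.
Step 5: Under H0, H ~ chi^2(2); p-value = 0.124160.
Step 6: alpha = 0.05. fail to reject H0.

H = 4.1724, df = 2, p = 0.124160, fail to reject H0.


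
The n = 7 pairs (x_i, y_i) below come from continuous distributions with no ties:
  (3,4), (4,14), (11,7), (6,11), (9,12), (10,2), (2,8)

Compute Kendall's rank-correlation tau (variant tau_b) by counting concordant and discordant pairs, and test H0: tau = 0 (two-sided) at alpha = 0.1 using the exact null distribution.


Step 1: Enumerate the 21 unordered pairs (i,j) with i<j and classify each by sign(x_j-x_i) * sign(y_j-y_i).
  (1,2):dx=+1,dy=+10->C; (1,3):dx=+8,dy=+3->C; (1,4):dx=+3,dy=+7->C; (1,5):dx=+6,dy=+8->C
  (1,6):dx=+7,dy=-2->D; (1,7):dx=-1,dy=+4->D; (2,3):dx=+7,dy=-7->D; (2,4):dx=+2,dy=-3->D
  (2,5):dx=+5,dy=-2->D; (2,6):dx=+6,dy=-12->D; (2,7):dx=-2,dy=-6->C; (3,4):dx=-5,dy=+4->D
  (3,5):dx=-2,dy=+5->D; (3,6):dx=-1,dy=-5->C; (3,7):dx=-9,dy=+1->D; (4,5):dx=+3,dy=+1->C
  (4,6):dx=+4,dy=-9->D; (4,7):dx=-4,dy=-3->C; (5,6):dx=+1,dy=-10->D; (5,7):dx=-7,dy=-4->C
  (6,7):dx=-8,dy=+6->D
Step 2: C = 9, D = 12, total pairs = 21.
Step 3: tau = (C - D)/(n(n-1)/2) = (9 - 12)/21 = -0.142857.
Step 4: Exact two-sided p-value (enumerate n! = 5040 permutations of y under H0): p = 0.772619.
Step 5: alpha = 0.1. fail to reject H0.

tau_b = -0.1429 (C=9, D=12), p = 0.772619, fail to reject H0.
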